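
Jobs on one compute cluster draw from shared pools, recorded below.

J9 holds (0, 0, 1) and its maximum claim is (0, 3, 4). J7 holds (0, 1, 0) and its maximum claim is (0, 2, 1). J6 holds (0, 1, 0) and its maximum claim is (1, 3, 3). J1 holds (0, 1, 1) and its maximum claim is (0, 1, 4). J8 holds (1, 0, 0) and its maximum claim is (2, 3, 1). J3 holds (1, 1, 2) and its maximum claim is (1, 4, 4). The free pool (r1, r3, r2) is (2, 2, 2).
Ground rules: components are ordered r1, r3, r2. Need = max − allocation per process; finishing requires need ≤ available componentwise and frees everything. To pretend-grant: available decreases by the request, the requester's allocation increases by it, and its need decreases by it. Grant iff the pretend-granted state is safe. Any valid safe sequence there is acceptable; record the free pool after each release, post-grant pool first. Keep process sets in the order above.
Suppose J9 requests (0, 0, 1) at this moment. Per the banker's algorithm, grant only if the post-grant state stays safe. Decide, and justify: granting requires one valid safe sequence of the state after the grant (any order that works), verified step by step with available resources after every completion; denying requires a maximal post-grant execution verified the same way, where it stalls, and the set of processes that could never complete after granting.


DENY. Granting would leave the state unsafe.
Key observation: r2 is the bottleneck — with J7, J8 done the pool holds (3, 3, 1), short of every remaining need.
After a pretend grant, a maximal execution: J7, J8 — then nothing else fits. Verifying each step:
  pool = (2, 2, 1)
  J7: need (0, 1, 1) fits (2, 2, 1); releases (0, 1, 0), pool now (2, 3, 1)
  J8: need (1, 3, 1) fits (2, 3, 1); releases (1, 0, 0), pool now (3, 3, 1)
  J9 cannot run: need (0, 3, 2) vs free (3, 3, 1) (insufficient r2)
  J6 cannot run: need (1, 2, 3) vs free (3, 3, 1) (insufficient r2)
  J1 cannot run: need (0, 0, 3) vs free (3, 3, 1) (insufficient r2)
  J3 cannot run: need (0, 3, 2) vs free (3, 3, 1) (insufficient r2)
Processes that could never finish after the grant: J9, J6, J1 and J3.


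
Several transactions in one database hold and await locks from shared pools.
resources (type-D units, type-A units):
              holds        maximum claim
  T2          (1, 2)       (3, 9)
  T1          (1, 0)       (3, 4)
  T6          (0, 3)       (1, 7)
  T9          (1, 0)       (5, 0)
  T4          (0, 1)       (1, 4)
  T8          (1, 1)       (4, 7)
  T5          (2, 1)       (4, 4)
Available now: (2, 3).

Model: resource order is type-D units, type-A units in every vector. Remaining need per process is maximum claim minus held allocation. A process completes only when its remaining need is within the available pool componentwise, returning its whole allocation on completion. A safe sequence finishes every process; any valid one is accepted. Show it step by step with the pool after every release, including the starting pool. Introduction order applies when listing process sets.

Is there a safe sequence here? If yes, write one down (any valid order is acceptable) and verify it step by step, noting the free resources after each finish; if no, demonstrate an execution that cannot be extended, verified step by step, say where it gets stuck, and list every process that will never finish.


The state is SAFE; one workable sequence: T4, T5, T6, T2, T1, T8, T9.
Key observation: at T4 the run first touches a limit — (1, 3) against (2, 3), exact on a resource it actually requests.
Check, step by step:
  pool = (2, 3)
  T4: need (1, 3) fits (2, 3); releases (0, 1), pool now (2, 4)
  T5: need (2, 3) fits (2, 4); releases (2, 1), pool now (4, 5)
  T6: need (1, 4) fits (4, 5); releases (0, 3), pool now (4, 8)
  T2: need (2, 7) fits (4, 8); releases (1, 2), pool now (5, 10)
  T1: need (2, 4) fits (5, 10); releases (1, 0), pool now (6, 10)
  T8: need (3, 6) fits (6, 10); releases (1, 1), pool now (7, 11)
  T9: need (4, 0) fits (7, 11); releases (1, 0), pool now (8, 11)


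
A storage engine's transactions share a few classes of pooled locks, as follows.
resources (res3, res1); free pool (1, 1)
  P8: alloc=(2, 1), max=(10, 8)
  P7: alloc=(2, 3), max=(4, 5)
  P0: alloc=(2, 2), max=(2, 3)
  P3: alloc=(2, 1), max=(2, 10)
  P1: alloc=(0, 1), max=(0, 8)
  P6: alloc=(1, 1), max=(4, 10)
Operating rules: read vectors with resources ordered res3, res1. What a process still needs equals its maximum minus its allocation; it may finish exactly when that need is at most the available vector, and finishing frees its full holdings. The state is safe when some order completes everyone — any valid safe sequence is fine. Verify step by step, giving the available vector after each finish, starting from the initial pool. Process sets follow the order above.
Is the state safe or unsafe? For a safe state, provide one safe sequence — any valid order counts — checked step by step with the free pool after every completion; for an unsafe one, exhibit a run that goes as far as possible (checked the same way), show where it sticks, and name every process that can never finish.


The state is UNSAFE.
Key observation: P0, P7 can finish, but then (5, 6) is all there is, and the blocked group's res1 demands exceed it.
The run P0, P7 cannot be extended any further. Check, step by step:
  pool = (1, 1)
  P0 needs (0, 1) <= (1, 1) -> finishes; pool += (2, 2) = (3, 3)
  P7 needs (2, 2) <= (3, 3) -> finishes; pool += (2, 3) = (5, 6)
  P8 cannot run: need (8, 7) vs free (5, 6) (insufficient res3 and res1)
  P3 cannot run: need (0, 9) vs free (5, 6) (insufficient res1)
  P1 cannot run: need (0, 7) vs free (5, 6) (insufficient res1)
  P6 cannot run: need (3, 9) vs free (5, 6) (insufficient res1)
Permanently blocked: P8, P3, P1 and P6.


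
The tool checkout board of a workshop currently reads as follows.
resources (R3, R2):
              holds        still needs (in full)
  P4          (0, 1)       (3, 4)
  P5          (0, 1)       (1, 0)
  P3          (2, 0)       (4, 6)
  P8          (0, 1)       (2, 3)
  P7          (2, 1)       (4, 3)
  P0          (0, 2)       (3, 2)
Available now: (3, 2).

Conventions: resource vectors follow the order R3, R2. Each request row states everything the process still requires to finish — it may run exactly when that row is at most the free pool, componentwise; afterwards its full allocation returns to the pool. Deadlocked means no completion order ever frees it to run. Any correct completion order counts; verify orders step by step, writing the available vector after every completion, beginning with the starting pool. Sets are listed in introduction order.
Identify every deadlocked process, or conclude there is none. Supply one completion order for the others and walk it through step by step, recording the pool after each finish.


Deadlocked set: P3 and P7.
Key observation: no order helps: past P0, P5, P4, P8, the free pool tops out at (3, 7), below what each blocked process needs in R3.
One completion order for the rest: P0, P5, P4, P8. Verifying each step:
  pool = (3, 2)
  run P0 (needs (3, 2), free (3, 2)); after release of (0, 2) the pool is (3, 4)
  run P5 (needs (1, 0), free (3, 4)); after release of (0, 1) the pool is (3, 5)
  run P4 (needs (3, 4), free (3, 5)); after release of (0, 1) the pool is (3, 6)
  run P8 (needs (2, 3), free (3, 6)); after release of (0, 1) the pool is (3, 7)
The blocked processes can never fit:
  P3 cannot run: need (4, 6) vs free (3, 7) (insufficient R3)
  P7 cannot run: need (4, 3) vs free (3, 7) (insufficient R3)


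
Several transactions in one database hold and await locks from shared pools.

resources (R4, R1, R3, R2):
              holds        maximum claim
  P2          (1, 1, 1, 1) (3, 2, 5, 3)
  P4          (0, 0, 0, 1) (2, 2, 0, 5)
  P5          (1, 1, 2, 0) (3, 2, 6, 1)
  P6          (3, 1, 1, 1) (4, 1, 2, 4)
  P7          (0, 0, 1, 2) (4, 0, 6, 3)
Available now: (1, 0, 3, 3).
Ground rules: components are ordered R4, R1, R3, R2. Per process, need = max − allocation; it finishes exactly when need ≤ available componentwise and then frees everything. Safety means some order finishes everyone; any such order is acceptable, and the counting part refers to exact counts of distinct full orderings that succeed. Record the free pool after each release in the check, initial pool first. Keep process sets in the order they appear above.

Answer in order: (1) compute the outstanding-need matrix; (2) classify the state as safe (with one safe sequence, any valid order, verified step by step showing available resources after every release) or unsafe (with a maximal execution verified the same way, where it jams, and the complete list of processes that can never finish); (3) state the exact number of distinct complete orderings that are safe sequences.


(1) Outstanding need per process (order R4, R1, R3, R2):
  P2: (2, 1, 4, 2)
  P4: (2, 2, 0, 4)
  P5: (2, 1, 4, 1)
  P6: (1, 0, 1, 3)
  P7: (4, 0, 5, 1)
(2) SAFE, for example via the order P6, P2, P4, P5, P7.
Key observation: reading the order forward, P6 is the first process whose need (1, 0, 1, 3) meets the free pool (1, 0, 3, 3) exactly on a resource it requests.
Check, step by step:
  pool = (1, 0, 3, 3)
  run P6 (needs (1, 0, 1, 3), free (1, 0, 3, 3)); after release of (3, 1, 1, 1) the pool is (4, 1, 4, 4)
  run P2 (needs (2, 1, 4, 2), free (4, 1, 4, 4)); after release of (1, 1, 1, 1) the pool is (5, 2, 5, 5)
  run P4 (needs (2, 2, 0, 4), free (5, 2, 5, 5)); after release of (0, 0, 0, 1) the pool is (5, 2, 5, 6)
  run P5 (needs (2, 1, 4, 1), free (5, 2, 5, 6)); after release of (1, 1, 2, 0) the pool is (6, 3, 7, 6)
  run P7 (needs (4, 0, 5, 1), free (6, 3, 7, 6)); after release of (0, 0, 1, 2) the pool is (6, 3, 8, 8)
(3) Exactly 12 of the possible complete orderings are safe sequences.


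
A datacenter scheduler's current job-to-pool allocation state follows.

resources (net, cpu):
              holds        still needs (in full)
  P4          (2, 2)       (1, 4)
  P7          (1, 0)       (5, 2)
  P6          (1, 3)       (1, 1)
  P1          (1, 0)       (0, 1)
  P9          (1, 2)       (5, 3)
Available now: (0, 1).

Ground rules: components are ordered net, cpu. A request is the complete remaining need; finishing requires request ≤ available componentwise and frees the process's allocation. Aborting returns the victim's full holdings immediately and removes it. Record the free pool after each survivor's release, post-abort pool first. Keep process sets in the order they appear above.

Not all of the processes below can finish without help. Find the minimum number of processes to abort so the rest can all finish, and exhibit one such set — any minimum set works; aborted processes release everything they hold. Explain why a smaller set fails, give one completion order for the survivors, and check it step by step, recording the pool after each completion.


Minimum abort set: P9.
Key observation: P7 could never have finished before the abort; with (1, 2) returned by P9, it fits at step 4.
No smaller set exists: with zero aborts the deadlock remains.
Survivors finish in the order: P6, P4, P1, P7. Walking it through (pool after the aborts first):
  pool = (1, 3)
  P6: need (1, 1) fits (1, 3); releases (1, 3), pool now (2, 6)
  P4: need (1, 4) fits (2, 6); releases (2, 2), pool now (4, 8)
  P1: need (0, 1) fits (4, 8); releases (1, 0), pool now (5, 8)
  P7: need (5, 2) fits (5, 8); releases (1, 0), pool now (6, 8)


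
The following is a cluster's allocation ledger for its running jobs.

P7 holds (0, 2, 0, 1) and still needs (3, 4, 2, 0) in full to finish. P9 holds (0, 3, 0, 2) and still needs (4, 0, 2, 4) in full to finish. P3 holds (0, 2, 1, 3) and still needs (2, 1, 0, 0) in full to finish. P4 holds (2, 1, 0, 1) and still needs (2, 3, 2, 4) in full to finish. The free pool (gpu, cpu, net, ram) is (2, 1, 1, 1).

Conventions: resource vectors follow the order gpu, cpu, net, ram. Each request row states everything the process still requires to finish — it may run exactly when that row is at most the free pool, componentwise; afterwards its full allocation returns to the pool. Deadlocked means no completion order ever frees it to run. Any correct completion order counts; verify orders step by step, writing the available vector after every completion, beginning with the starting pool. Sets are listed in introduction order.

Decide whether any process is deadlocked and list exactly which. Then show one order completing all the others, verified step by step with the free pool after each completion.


Nothing here is deadlocked.
Key observation: P3 fits the free pool immediately, and its release cascades until everyone finishes.
The rest can finish in the order P3, P4, P9, P7. Verifying each step:
  pool = (2, 1, 1, 1)
  P3: need (2, 1, 0, 0) fits (2, 1, 1, 1); releases (0, 2, 1, 3), pool now (2, 3, 2, 4)
  P4: need (2, 3, 2, 4) fits (2, 3, 2, 4); releases (2, 1, 0, 1), pool now (4, 4, 2, 5)
  P9: need (4, 0, 2, 4) fits (4, 4, 2, 5); releases (0, 3, 0, 2), pool now (4, 7, 2, 7)
  P7: need (3, 4, 2, 0) fits (4, 7, 2, 7); releases (0, 2, 0, 1), pool now (4, 9, 2, 8)


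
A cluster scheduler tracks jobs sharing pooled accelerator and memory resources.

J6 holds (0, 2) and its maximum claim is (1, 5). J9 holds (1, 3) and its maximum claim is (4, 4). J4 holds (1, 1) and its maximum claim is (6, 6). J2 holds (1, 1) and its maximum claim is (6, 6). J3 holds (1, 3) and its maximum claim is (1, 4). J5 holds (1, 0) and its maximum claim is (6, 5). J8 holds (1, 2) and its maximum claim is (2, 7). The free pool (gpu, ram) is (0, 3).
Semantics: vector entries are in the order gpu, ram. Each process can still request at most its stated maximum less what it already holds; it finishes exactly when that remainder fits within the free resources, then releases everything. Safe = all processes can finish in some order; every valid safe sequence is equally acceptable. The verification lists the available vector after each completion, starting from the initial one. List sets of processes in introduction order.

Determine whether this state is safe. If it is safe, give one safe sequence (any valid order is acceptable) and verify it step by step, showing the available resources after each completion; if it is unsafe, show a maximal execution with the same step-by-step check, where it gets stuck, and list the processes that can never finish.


The state is UNSAFE.
Key observation: after J3, J8, J6 complete, (2, 10) is the best the pool ever gets, yet each leftover process wants more gpu.
Going as far as possible: J3, J8, J6; after that, nothing fits. Verifying each step:
  pool = (0, 3)
  run J3 (needs (0, 1), free (0, 3)); after release of (1, 3) the pool is (1, 6)
  run J8 (needs (1, 5), free (1, 6)); after release of (1, 2) the pool is (2, 8)
  run J6 (needs (1, 3), free (2, 8)); after release of (0, 2) the pool is (2, 10)
  J9 cannot run: need (3, 1) vs free (2, 10) (insufficient gpu)
  J4 cannot run: need (5, 5) vs free (2, 10) (insufficient gpu)
  J2 cannot run: need (5, 5) vs free (2, 10) (insufficient gpu)
  J5 cannot run: need (5, 5) vs free (2, 10) (insufficient gpu)
Permanently blocked: J9, J4, J2 and J5.


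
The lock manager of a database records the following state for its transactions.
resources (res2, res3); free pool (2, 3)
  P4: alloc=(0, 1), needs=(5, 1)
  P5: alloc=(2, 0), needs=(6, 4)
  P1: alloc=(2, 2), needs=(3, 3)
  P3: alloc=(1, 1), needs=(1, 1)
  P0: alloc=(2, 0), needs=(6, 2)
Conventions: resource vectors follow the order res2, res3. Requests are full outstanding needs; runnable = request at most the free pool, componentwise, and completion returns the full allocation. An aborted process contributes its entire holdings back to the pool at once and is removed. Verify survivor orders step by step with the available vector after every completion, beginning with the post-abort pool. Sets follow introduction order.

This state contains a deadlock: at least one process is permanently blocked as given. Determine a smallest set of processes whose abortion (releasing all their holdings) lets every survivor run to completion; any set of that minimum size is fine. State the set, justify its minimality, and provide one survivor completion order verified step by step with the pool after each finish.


Abort P5.
Key observation: the returned (2, 0) from P5 is what brings P0 — unrunnable before, under any order — into play at step 2.
Why nothing smaller works: aborting no one leaves the state deadlocked as given.
The survivors complete as P1, P0, P3, P4. Check, step by step (starting from the post-abort pool):
  pool = (4, 3)
  P1 needs (3, 3) <= (4, 3) -> finishes; pool += (2, 2) = (6, 5)
  P0 needs (6, 2) <= (6, 5) -> finishes; pool += (2, 0) = (8, 5)
  P3 needs (1, 1) <= (8, 5) -> finishes; pool += (1, 1) = (9, 6)
  P4 needs (5, 1) <= (9, 6) -> finishes; pool += (0, 1) = (9, 7)


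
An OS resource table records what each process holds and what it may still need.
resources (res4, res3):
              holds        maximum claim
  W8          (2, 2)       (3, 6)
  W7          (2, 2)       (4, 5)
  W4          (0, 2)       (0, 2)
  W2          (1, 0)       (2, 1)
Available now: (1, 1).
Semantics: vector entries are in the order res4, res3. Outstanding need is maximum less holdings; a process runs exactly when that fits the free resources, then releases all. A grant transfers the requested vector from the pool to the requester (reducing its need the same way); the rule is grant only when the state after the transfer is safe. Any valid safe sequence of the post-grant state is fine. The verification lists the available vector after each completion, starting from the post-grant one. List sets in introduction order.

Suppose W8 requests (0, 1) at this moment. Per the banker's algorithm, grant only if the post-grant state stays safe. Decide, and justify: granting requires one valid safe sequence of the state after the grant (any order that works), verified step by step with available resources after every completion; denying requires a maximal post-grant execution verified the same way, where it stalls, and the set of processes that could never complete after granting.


DENY — the pretend-granted state is unsafe.
Key observation: the pool after W4, W2 is (2, 2); every surviving request exceeds it in res3, so progress ends there.
On the post-grant state, W4, W2 is a maximal run — nothing extends it. Walking it through:
  pool = (1, 0)
  W4: need (0, 0) fits (1, 0); releases (0, 2), pool now (1, 2)
  W2: need (1, 1) fits (1, 2); releases (1, 0), pool now (2, 2)
  W8 cannot run: need (1, 3) vs free (2, 2) (insufficient res3)
  W7 cannot run: need (2, 3) vs free (2, 2) (insufficient res3)
Had the request been granted, W8 and W7 could never finish.


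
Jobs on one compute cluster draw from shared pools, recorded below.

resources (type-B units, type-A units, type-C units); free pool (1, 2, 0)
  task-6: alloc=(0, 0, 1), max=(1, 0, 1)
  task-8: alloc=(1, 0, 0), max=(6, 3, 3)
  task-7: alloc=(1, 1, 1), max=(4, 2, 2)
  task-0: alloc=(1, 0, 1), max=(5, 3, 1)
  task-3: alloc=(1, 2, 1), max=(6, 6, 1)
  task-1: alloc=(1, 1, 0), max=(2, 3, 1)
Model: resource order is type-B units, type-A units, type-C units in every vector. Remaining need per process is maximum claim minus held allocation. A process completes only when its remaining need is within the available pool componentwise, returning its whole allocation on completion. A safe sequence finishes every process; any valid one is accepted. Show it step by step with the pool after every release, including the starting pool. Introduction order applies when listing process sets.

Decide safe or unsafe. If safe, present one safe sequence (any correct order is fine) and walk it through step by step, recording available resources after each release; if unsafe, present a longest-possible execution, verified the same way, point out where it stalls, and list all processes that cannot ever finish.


UNSAFE — no complete ordering exists.
Key observation: type-B units is the bottleneck — with task-6, task-1 done the pool holds (2, 3, 1), short of every remaining need.
The run task-6, task-1 cannot be extended any further. Check, step by step:
  pool = (1, 2, 0)
  run task-6 (needs (1, 0, 0), free (1, 2, 0)); after release of (0, 0, 1) the pool is (1, 2, 1)
  run task-1 (needs (1, 2, 1), free (1, 2, 1)); after release of (1, 1, 0) the pool is (2, 3, 1)
  task-8 still needs (5, 3, 3) but only (2, 3, 1) is free — short on type-B units and type-C units
  task-7 still needs (3, 1, 1) but only (2, 3, 1) is free — short on type-B units
  task-0 still needs (4, 3, 0) but only (2, 3, 1) is free — short on type-B units
  task-3 still needs (5, 4, 0) but only (2, 3, 1) is free — short on type-B units and type-A units
Permanently blocked: task-8, task-7, task-0 and task-3.


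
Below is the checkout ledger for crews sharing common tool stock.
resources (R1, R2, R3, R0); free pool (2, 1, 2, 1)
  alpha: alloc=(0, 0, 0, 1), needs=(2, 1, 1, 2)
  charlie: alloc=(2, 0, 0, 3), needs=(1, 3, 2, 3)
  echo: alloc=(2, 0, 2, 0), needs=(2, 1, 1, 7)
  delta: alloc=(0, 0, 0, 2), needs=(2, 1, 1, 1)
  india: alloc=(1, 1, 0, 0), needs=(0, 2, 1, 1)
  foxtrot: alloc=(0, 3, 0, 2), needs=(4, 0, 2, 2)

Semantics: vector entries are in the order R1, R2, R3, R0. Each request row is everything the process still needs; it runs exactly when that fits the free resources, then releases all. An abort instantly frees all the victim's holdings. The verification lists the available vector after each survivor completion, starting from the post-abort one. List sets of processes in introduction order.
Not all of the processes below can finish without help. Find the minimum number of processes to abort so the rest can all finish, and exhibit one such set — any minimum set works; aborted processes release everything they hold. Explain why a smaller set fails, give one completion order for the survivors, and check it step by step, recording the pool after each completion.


Minimum abort set: foxtrot.
Key observation: before aborting foxtrot, charlie was permanently blocked — no order could ever run it; afterwards it completes at step 3.
No smaller set exists: with zero aborts the deadlock remains.
One survivor order: alpha, delta, charlie, india, echo. Step-by-step check (post-abort pool first):
  pool = (2, 4, 2, 3)
  alpha needs (2, 1, 1, 2) <= (2, 4, 2, 3) -> finishes; pool += (0, 0, 0, 1) = (2, 4, 2, 4)
  delta needs (2, 1, 1, 1) <= (2, 4, 2, 4) -> finishes; pool += (0, 0, 0, 2) = (2, 4, 2, 6)
  charlie needs (1, 3, 2, 3) <= (2, 4, 2, 6) -> finishes; pool += (2, 0, 0, 3) = (4, 4, 2, 9)
  india needs (0, 2, 1, 1) <= (4, 4, 2, 9) -> finishes; pool += (1, 1, 0, 0) = (5, 5, 2, 9)
  echo needs (2, 1, 1, 7) <= (5, 5, 2, 9) -> finishes; pool += (2, 0, 2, 0) = (7, 5, 4, 9)


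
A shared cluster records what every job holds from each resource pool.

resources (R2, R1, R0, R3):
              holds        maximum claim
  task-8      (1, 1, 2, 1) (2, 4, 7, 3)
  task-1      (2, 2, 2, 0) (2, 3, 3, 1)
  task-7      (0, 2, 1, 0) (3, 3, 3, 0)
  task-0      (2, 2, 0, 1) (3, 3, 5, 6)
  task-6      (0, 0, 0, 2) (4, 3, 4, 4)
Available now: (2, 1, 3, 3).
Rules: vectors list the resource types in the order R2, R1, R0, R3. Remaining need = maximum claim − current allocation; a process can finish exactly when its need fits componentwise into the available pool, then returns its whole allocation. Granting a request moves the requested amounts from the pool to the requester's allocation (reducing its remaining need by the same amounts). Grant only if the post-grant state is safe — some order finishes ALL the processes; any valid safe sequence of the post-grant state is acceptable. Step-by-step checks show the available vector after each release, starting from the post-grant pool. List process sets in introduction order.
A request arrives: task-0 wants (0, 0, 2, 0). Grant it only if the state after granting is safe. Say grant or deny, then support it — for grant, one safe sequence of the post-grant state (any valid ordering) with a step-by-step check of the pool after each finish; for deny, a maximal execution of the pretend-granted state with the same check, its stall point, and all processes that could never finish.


GRANT. The post-grant state is safe; one safe sequence: task-1, task-7, task-6, task-0, task-8.
Key observation: even at the reduced pool (2, 1, 1, 3), task-1 fits immediately, so safety survives the grant.
Check on the post-grant state, step by step:
  pool = (2, 1, 1, 3)
  task-1: need (0, 1, 1, 1) fits (2, 1, 1, 3); releases (2, 2, 2, 0), pool now (4, 3, 3, 3)
  task-7: need (3, 1, 2, 0) fits (4, 3, 3, 3); releases (0, 2, 1, 0), pool now (4, 5, 4, 3)
  task-6: need (4, 3, 4, 2) fits (4, 5, 4, 3); releases (0, 0, 0, 2), pool now (4, 5, 4, 5)
  task-0: need (1, 1, 3, 5) fits (4, 5, 4, 5); releases (2, 2, 2, 1), pool now (6, 7, 6, 6)
  task-8: need (1, 3, 5, 2) fits (6, 7, 6, 6); releases (1, 1, 2, 1), pool now (7, 8, 8, 7)


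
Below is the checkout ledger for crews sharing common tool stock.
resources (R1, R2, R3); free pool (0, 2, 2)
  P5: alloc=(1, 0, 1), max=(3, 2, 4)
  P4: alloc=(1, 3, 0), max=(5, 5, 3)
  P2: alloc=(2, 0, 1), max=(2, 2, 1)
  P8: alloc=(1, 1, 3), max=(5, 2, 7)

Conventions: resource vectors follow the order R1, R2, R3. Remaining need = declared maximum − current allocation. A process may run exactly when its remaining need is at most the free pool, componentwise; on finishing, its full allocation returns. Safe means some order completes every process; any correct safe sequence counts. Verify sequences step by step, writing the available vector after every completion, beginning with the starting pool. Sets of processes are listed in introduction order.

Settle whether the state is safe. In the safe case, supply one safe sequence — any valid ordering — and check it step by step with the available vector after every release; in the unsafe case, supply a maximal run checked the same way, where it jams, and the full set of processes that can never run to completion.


UNSAFE.
Key observation: the pool after P2, P5 is (3, 2, 4); every surviving request exceeds it in R1, so progress ends there.
A maximal execution: P2, P5 — then nothing else fits. Walking it through:
  pool = (0, 2, 2)
  run P2 (needs (0, 2, 0), free (0, 2, 2)); after release of (2, 0, 1) the pool is (2, 2, 3)
  run P5 (needs (2, 2, 3), free (2, 2, 3)); after release of (1, 0, 1) the pool is (3, 2, 4)
  P4 still needs (4, 2, 3) but only (3, 2, 4) is free — short on R1
  P8 still needs (4, 1, 4) but only (3, 2, 4) is free — short on R1
Never able to finish: P4 and P8.


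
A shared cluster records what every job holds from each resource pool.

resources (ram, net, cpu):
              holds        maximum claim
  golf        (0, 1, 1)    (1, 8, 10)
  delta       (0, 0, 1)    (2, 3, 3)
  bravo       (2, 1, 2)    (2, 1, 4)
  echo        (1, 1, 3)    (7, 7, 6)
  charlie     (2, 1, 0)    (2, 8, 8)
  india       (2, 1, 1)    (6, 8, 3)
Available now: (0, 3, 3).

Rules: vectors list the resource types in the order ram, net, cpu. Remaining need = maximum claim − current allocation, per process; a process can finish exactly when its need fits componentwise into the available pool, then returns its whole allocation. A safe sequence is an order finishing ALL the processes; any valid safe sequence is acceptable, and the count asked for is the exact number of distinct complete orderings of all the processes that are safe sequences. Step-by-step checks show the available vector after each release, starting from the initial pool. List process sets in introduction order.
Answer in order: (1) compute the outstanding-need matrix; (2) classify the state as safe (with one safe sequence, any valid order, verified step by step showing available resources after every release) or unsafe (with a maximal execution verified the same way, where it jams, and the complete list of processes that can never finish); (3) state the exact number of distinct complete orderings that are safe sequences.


(1) Need matrix, components ordered ram, net, cpu:
  golf: (1, 7, 9)
  delta: (2, 3, 2)
  bravo: (0, 0, 2)
  echo: (6, 6, 3)
  charlie: (0, 7, 8)
  india: (4, 7, 2)
(2) UNSAFE — no complete ordering exists.
Key observation: after bravo, delta complete, (2, 4, 6) is the best the pool ever gets, yet each leftover process wants more net.
The run bravo, delta cannot be extended any further. Verifying each step:
  pool = (0, 3, 3)
  bravo needs (0, 0, 2) <= (0, 3, 3) -> finishes; pool += (2, 1, 2) = (2, 4, 5)
  delta needs (2, 3, 2) <= (2, 4, 5) -> finishes; pool += (0, 0, 1) = (2, 4, 6)
  golf cannot run: need (1, 7, 9) vs free (2, 4, 6) (insufficient net and cpu)
  echo cannot run: need (6, 6, 3) vs free (2, 4, 6) (insufficient ram and net)
  charlie cannot run: need (0, 7, 8) vs free (2, 4, 6) (insufficient net and cpu)
  india cannot run: need (4, 7, 2) vs free (2, 4, 6) (insufficient ram and net)
Permanently blocked: golf, echo, charlie and india.
(3) Precisely 0 of the possible complete orderings are safe sequences.


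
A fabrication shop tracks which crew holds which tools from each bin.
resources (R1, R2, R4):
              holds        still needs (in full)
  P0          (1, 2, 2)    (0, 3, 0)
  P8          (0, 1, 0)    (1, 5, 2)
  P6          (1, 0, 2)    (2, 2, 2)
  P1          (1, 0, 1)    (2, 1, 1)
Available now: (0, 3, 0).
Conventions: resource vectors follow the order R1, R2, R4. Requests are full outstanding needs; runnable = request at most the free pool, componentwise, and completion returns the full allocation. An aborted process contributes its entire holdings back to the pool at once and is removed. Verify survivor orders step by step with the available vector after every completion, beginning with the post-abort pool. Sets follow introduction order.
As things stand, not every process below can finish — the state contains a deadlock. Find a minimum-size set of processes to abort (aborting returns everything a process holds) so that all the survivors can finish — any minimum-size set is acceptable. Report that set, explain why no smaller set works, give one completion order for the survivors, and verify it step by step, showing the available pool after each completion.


Abort P6.
Key observation: before aborting P6, P1 was permanently blocked — no order could ever run it; afterwards it completes at step 2.
Minimality: the empty abort set fails — the state is deadlocked as it stands.
Survivors finish in the order: P0, P1, P8. Check, step by step (pool after the aborts first):
  pool = (1, 3, 2)
  P0 needs (0, 3, 0) <= (1, 3, 2) -> finishes; pool += (1, 2, 2) = (2, 5, 4)
  P1 needs (2, 1, 1) <= (2, 5, 4) -> finishes; pool += (1, 0, 1) = (3, 5, 5)
  P8 needs (1, 5, 2) <= (3, 5, 5) -> finishes; pool += (0, 1, 0) = (3, 6, 5)


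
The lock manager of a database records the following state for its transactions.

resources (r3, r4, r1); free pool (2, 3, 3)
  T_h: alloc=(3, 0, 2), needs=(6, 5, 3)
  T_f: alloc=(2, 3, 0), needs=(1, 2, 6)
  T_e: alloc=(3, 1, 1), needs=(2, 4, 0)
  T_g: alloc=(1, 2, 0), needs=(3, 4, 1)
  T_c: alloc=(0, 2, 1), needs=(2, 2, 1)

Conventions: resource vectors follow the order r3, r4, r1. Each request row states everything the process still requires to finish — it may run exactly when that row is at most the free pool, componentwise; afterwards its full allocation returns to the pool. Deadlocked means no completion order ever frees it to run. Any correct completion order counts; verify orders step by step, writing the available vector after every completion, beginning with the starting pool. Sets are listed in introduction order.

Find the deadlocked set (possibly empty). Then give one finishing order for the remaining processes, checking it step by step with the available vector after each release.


The deadlocked set is empty.
Key observation: T_c leads a chain of completions in which each release enables another process.
The rest can finish in the order T_c, T_e, T_g, T_h, T_f. Verifying each step:
  pool = (2, 3, 3)
  run T_c (needs (2, 2, 1), free (2, 3, 3)); after release of (0, 2, 1) the pool is (2, 5, 4)
  run T_e (needs (2, 4, 0), free (2, 5, 4)); after release of (3, 1, 1) the pool is (5, 6, 5)
  run T_g (needs (3, 4, 1), free (5, 6, 5)); after release of (1, 2, 0) the pool is (6, 8, 5)
  run T_h (needs (6, 5, 3), free (6, 8, 5)); after release of (3, 0, 2) the pool is (9, 8, 7)
  run T_f (needs (1, 2, 6), free (9, 8, 7)); after release of (2, 3, 0) the pool is (11, 11, 7)


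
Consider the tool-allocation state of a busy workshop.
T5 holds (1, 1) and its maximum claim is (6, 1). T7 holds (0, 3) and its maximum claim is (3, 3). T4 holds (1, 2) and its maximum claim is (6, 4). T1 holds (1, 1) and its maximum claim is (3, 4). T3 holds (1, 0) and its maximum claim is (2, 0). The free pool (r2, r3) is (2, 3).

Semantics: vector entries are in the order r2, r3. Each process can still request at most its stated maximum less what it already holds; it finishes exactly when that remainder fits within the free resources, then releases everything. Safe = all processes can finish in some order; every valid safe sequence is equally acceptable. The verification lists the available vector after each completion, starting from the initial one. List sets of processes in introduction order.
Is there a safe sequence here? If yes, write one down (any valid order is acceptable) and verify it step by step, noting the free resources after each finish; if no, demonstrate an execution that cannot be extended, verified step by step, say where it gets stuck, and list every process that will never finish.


UNSAFE — no complete ordering exists.
Key observation: once T3, T1, T7 finish, the pool peaks at (4, 7) — and every remaining process still needs more r2 than that.
A maximal execution: T3, T1, T7 — then nothing else fits. Step-by-step check:
  pool = (2, 3)
  T3: need (1, 0) fits (2, 3); releases (1, 0), pool now (3, 3)
  T1: need (2, 3) fits (3, 3); releases (1, 1), pool now (4, 4)
  T7: need (3, 0) fits (4, 4); releases (0, 3), pool now (4, 7)
  T5 cannot run: need (5, 0) vs free (4, 7) (insufficient r2)
  T4 cannot run: need (5, 2) vs free (4, 7) (insufficient r2)
Permanently blocked: T5 and T4.


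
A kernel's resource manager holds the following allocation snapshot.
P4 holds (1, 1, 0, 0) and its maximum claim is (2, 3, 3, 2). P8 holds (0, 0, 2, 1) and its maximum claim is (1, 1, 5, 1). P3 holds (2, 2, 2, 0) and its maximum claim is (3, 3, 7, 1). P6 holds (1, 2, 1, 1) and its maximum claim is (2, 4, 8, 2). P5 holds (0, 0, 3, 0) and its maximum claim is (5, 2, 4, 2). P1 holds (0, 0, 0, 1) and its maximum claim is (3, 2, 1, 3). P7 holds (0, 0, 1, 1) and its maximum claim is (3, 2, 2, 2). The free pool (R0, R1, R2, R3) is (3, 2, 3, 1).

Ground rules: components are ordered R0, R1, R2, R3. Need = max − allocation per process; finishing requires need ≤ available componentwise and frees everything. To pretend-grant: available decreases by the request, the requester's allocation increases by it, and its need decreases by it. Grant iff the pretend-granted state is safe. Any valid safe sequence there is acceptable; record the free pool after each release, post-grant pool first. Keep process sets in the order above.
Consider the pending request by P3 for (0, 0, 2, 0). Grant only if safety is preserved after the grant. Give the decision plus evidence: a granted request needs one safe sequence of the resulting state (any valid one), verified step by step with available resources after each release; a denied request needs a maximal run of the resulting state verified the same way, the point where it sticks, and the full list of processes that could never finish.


DENY: after the grant no complete ordering would exist.
Key observation: after P7, P1 the pool peaks at (3, 2, 2, 3), and each blocked process is short somewhere: P4 on R2; P8 on R2; P3 on R2; P6 on R2; P5 on R0.
On the post-grant state, P7, P1 is a maximal run — nothing extends it. Step-by-step check:
  pool = (3, 2, 1, 1)
  run P7 (needs (3, 2, 1, 1), free (3, 2, 1, 1)); after release of (0, 0, 1, 1) the pool is (3, 2, 2, 2)
  run P1 (needs (3, 2, 1, 2), free (3, 2, 2, 2)); after release of (0, 0, 0, 1) the pool is (3, 2, 2, 3)
  blocked: P4 wants (1, 2, 3, 2), pool (3, 2, 2, 3) — not enough R2
  blocked: P8 wants (1, 1, 3, 0), pool (3, 2, 2, 3) — not enough R2
  blocked: P3 wants (1, 1, 3, 1), pool (3, 2, 2, 3) — not enough R2
  blocked: P6 wants (1, 2, 7, 1), pool (3, 2, 2, 3) — not enough R2
  blocked: P5 wants (5, 2, 1, 2), pool (3, 2, 2, 3) — not enough R0
Post-grant, the permanently blocked set is P4, P8, P3, P6 and P5.


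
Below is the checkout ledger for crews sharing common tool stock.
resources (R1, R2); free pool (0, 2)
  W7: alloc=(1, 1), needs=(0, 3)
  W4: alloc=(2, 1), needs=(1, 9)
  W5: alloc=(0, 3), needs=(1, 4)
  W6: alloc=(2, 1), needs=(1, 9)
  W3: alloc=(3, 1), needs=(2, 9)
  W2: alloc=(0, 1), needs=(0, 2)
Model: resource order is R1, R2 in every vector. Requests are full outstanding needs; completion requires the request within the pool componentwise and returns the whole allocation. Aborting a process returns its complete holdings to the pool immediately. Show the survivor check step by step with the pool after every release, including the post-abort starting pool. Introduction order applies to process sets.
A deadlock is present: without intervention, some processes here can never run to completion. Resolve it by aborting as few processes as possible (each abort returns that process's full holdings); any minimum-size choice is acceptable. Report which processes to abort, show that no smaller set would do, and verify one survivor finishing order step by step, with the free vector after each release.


Minimum abort set: W6 and W3.
Key observation: no ordering could ever have run W4 before the abort of W6 and W3; with (5, 2) back in the pool it fits at step 4.
No one abort is enough; case by case: W7 alone leaves W4 blocked (short on R2); W4 alone leaves W6 blocked (short on R2); W5 alone leaves W4 blocked (short on R2); W6 alone leaves W4 blocked (short on R2); W3 alone leaves W4 blocked (short on R2); W2 alone leaves W4 blocked (short on R2).
One survivor order: W5, W7, W2, W4. Verifying each step (post-abort pool first):
  pool = (5, 4)
  W5 needs (1, 4) <= (5, 4) -> finishes; pool += (0, 3) = (5, 7)
  W7 needs (0, 3) <= (5, 7) -> finishes; pool += (1, 1) = (6, 8)
  W2 needs (0, 2) <= (6, 8) -> finishes; pool += (0, 1) = (6, 9)
  W4 needs (1, 9) <= (6, 9) -> finishes; pool += (2, 1) = (8, 10)


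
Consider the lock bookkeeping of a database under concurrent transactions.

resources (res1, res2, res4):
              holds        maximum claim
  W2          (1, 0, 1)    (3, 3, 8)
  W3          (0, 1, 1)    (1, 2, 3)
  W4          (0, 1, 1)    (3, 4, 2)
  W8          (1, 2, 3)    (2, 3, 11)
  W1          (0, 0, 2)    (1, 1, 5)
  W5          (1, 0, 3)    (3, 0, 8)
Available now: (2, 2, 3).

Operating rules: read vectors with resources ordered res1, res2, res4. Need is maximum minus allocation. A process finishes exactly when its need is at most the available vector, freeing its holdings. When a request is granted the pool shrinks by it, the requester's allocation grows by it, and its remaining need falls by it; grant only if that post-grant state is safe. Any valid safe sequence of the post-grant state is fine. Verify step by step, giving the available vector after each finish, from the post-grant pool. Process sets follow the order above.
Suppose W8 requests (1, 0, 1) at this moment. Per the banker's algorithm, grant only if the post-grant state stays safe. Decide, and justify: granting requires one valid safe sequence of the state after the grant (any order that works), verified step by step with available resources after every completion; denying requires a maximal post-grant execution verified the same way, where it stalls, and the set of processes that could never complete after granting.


DENY: after the grant no complete ordering would exist.
Key observation: after W3, W1 the pool peaks at (1, 3, 5), and each blocked process is short somewhere: W2 on res1, res4; W4 on res1; W8 on res4; W5 on res1.
Pretend the grant happened; the run W3, W1 goes as far as possible. Walking it through:
  pool = (1, 2, 2)
  run W3 (needs (1, 1, 2), free (1, 2, 2)); after release of (0, 1, 1) the pool is (1, 3, 3)
  run W1 (needs (1, 1, 3), free (1, 3, 3)); after release of (0, 0, 2) the pool is (1, 3, 5)
  W2 cannot run: need (2, 3, 7) vs free (1, 3, 5) (insufficient res1 and res4)
  W4 cannot run: need (3, 3, 1) vs free (1, 3, 5) (insufficient res1)
  W8 cannot run: need (0, 1, 7) vs free (1, 3, 5) (insufficient res4)
  W5 cannot run: need (2, 0, 5) vs free (1, 3, 5) (insufficient res1)
Had the request been granted, W2, W4, W8 and W5 could never finish.
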